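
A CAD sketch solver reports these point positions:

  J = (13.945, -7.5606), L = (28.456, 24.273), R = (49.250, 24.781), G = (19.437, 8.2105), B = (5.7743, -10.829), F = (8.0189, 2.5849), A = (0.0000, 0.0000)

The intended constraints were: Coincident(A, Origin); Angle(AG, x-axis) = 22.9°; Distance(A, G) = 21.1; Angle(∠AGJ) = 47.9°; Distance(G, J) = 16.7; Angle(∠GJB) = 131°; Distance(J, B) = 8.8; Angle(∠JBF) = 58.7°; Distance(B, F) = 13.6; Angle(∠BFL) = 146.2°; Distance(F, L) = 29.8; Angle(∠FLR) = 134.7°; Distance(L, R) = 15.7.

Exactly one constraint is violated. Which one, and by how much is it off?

Distance(L, R) = 15.7 — off by 5.10.

A = (0.00, 0.00) ✓; AG at 22.90° ✓; |AG| = 21.10 ✓; ∠AGJ = 47.90° ✓; |GJ| = 16.70 ✓; ∠GJB = 131.0° ✓; |JB| = 8.800 ✓; ∠JBF = 58.70° ✓; |BF| = 13.60 ✓; ∠BFL = 146.2° ✓; |FL| = 29.80 ✓; ∠FLR = 134.7° ✓; |LR| = 20.80 ✗.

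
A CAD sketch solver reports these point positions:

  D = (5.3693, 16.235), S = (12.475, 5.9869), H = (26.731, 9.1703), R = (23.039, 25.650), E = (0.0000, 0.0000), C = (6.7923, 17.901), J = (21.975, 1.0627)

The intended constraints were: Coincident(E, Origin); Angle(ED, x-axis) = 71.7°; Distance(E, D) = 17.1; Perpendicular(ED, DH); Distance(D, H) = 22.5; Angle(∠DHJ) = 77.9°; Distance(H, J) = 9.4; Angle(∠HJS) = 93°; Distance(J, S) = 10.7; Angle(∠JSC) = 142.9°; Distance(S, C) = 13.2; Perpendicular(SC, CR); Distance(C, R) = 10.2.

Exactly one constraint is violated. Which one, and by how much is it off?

Distance(C, R) = 10.2 — off by 7.80.

E = (0.00, 0.00) ✓; ED at 71.70° ✓; |ED| = 17.10 ✓; ∠(ED, DH) = 90.00° ✓; |DH| = 22.50 ✓; ∠DHJ = 77.90° ✓; |HJ| = 9.400 ✓; ∠HJS = 93.00° ✓; |JS| = 10.70 ✓; ∠JSC = 142.9° ✓; |SC| = 13.20 ✓; ∠(SC, CR) = 90.00° ✓; |CR| = 18.00 ✗.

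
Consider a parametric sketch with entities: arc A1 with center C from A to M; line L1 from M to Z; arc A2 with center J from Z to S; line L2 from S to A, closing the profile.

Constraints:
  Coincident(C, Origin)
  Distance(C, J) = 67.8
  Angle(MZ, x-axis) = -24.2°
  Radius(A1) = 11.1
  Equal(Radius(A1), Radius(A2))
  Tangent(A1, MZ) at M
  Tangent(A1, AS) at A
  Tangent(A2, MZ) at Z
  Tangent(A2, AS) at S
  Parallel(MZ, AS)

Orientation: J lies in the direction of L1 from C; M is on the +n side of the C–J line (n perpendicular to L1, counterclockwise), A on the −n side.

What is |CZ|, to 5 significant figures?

68.703

The slot axis is L1's direction at -24.2°, so u = (cos -24.2°, sin -24.2°) = (0.91212, -0.40992) and n = (−sin -24.2°, cos -24.2°) = (0.40992, 0.91212). C is at the origin and J lies 67.8 along u from C, so J = 67.8·u = (61.842, -27.793). Tangency of A1 to both parallel lines with radius 11.1 puts M and A at C ± 11.1·n: M = (4.5501, 10.125), A = (-4.5501, -10.125). Equal radii place Z and S the same way about J: Z = J + 11.1·n = (66.392, -17.668), S = J − 11.1·n = (57.292, -37.917). Then |CZ| = |Z − C| = 68.703.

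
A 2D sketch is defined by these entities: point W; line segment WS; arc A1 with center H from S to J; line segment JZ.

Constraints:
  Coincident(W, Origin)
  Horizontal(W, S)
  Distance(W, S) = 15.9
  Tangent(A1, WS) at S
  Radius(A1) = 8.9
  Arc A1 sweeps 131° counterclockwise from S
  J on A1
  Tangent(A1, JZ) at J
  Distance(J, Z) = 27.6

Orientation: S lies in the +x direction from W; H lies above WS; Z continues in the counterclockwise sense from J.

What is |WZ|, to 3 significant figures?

35.9

W is at the origin; W and S share the same y with |WS| = 15.9 and S on the +x side, so S = (15.9, 0.00). Tangency of A1 to WS means the radius HS is perpendicular to WS, so H = S + (0, 8.9) = (15.9, 8.90). On A1, S sits at bearing -90° from H; a 131° counterclockwise sweep puts J at bearing 41°, so J = H + 8.9·(cos 41°, sin 41°) = (22.6, 14.7). A1 meets JZ tangentially, so HJ is at right angles to JZ, so JZ runs along (−sin 41°, cos 41°); with |JZ| = 27.6, Z = (4.51, 35.6). Then |WZ| = |Z − W| = 35.9.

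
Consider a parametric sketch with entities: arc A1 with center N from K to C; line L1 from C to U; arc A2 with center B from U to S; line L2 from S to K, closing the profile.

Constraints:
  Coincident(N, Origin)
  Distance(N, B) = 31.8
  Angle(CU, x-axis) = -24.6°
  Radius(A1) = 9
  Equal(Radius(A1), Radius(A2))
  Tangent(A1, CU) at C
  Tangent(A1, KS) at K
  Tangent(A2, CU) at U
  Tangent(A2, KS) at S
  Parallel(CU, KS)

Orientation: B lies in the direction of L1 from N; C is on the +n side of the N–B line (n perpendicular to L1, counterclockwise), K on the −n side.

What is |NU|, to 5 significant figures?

33.049

Tangency of A1 to both parallel lines with radius 9.0 puts C and K at N ± 9.0·n: C = (3.7465, 8.1831), K = (-3.7465, -8.1831). Equal radii place U and S the same way about B: U = B + 9.0·n = (32.660, -5.0546), S = B − 9.0·n = (25.167, -21.421). Then |NU| = |U − N| = 33.049.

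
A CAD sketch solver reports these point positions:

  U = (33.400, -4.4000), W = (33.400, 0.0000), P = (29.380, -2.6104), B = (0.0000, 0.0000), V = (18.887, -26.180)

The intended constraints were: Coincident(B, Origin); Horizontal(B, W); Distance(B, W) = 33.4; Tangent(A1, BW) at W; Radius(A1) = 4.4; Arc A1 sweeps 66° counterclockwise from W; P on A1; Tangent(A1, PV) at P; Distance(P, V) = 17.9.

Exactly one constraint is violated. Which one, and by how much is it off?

Distance(P, V) = 17.9 — off by 7.90.

B = (0.00, 0.00) ✓; B.y = 0.00, W.y = 0.00 ✓; |BW| = 33.40 ✓; ∠(UW, WB) = 90.00° ✓; |UW| = 4.400 ✓; bearing(U→P) − bearing(U→W) = 66.00° ✓; |UP| = 4.400 ✓; ∠(UP, PV) = 90.00° ✓; |PV| = 25.80 ✗.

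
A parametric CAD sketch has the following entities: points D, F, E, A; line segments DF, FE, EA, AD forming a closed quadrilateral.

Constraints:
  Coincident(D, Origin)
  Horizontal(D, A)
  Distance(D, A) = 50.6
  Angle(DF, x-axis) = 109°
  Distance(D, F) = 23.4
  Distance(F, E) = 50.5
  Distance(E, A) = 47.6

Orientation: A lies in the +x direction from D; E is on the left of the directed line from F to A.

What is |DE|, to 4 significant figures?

58.80

D is at the origin; DA is horizontal with |DA| = 50.6 and A in +x, so A = (50.6, 0). DF runs at 109.0° with |DF| = 23.4, so F = (-7.618, 22.13). E is determined by |FE| = 50.5 and |EA| = 47.6 together: it lies at the intersection of circle(F, 50.5) and circle(A, 47.6). With |FA| = 62.28, the foot of the radical line on FA is 33.42 from F and the perpendicular offset is √(50.5² − 33.42²) = 37.86. Taking the left-of-FA solution: E = (37.07, 45.64).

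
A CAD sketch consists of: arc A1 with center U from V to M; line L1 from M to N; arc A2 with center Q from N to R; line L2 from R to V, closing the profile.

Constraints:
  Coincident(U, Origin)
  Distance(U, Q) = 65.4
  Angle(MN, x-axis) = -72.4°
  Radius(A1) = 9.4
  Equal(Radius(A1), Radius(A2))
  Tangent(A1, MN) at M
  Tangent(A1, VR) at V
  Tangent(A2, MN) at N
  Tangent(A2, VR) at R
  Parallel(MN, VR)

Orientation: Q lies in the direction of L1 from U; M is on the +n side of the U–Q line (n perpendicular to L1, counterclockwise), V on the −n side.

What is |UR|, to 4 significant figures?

66.07

The slot axis is L1's direction at -72.4°, so u = (cos -72.4°, sin -72.4°) = (0.3024, -0.9532) and n = (−sin -72.4°, cos -72.4°) = (0.9532, 0.3024). U is at the origin and Q lies 65.4 along u from U, so Q = 65.4·u = (19.77, -62.34). Tangency of A1 to both parallel lines with radius 9.4 puts M and V at U ± 9.4·n: M = (8.960, 2.842), V = (-8.960, -2.842). Equal radii place N and R the same way about Q: N = Q + 9.4·n = (28.73, -59.50), R = Q − 9.4·n = (10.81, -65.18). Then |UR| = |R − U| = 66.07.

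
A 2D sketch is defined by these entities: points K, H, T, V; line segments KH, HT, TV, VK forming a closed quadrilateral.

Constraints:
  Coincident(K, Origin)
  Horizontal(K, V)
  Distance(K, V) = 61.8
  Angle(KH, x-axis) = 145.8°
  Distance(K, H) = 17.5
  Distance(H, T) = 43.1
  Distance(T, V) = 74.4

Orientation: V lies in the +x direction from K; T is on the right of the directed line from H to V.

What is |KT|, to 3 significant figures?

32.7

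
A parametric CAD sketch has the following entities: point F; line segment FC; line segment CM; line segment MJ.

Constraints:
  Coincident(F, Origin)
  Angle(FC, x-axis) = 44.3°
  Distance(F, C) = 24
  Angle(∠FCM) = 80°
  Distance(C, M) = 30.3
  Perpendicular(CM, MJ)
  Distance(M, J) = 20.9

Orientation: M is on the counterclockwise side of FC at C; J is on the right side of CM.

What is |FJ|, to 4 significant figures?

51.64

∠FCM = 80.0°, so CM runs at 44.3° + (180° − 80.0°) = 144.3° from the x-axis; with |CM| = 30.3, M = C + 30.3·(cos 144.3°, sin 144.3°) = (-7.430, 34.44). The perpendicularity gives MJ at right angles to CM; with |MJ| = 20.9 on the right of CM, J = M + 20.9·(0.5835, 0.8121) = (4.767, 51.42). Then |FJ| = |J − F| = 51.64.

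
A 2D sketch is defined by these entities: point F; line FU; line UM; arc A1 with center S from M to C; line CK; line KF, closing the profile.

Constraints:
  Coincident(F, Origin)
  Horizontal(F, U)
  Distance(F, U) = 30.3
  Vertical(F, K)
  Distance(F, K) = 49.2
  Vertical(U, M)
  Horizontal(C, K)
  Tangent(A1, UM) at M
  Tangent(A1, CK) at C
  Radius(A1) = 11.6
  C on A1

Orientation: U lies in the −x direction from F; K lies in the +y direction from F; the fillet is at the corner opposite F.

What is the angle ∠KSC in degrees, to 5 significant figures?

58.188°

F is at the origin; F and U share the same y with |FU| = 30.3 and U on the −x side, so U = (-30.300, 0.0000). F and K share the same x with |FK| = 49.2 and K on the +y side, so K = (0.0000, 49.200). The virtual corner opposite F is at (-30.300, 49.200). Tangency of A1 to UM means the radius SM is perpendicular to UM and A1 meets CK tangentially, so SC is at right angles to CK, with radius 11.6, so the center S sits 11.6 in from both sides at S = (-18.700, 37.600). That places the tangent points at M = (-30.300, 37.600) on UM and C = (-18.700, 49.200) on CK. Then cos ∠KSC = SK·SC / (|SK||SC|), giving 58.188°.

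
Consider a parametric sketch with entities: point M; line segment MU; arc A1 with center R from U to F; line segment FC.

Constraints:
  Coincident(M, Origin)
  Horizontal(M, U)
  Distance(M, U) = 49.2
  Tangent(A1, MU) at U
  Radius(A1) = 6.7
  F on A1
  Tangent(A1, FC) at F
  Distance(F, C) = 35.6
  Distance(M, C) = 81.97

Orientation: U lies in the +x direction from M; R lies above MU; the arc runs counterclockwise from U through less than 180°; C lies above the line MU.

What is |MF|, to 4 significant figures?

54.66

Checks: M = (0.00, 0.00) ✓; |RF| = 6.700 ✓; ∠(RF, FC) = 90.00° ✓; |FC| = 35.60 ✓; |MC| = 81.97 ✓.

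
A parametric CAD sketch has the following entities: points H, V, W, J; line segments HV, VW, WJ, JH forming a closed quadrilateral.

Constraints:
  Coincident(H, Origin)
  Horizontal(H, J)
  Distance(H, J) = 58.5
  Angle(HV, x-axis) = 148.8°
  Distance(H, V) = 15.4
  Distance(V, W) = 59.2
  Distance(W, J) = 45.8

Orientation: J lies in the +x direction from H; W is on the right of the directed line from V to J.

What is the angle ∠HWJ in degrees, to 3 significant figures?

80.8°

H is at the origin; HJ is horizontal with |HJ| = 58.5 and J in +x, so J = (58.5, 0). HV runs at 148.8° with |HV| = 15.4, so V = (-13.2, 7.98). W is determined by |VW| = 59.2 and |WJ| = 45.8 together: it lies at the intersection of circle(V, 59.2) and circle(J, 45.8). With |VJ| = 72.1, the foot of the radical line on VJ is 45.8 from V and the perpendicular offset is √(59.2² − 45.8²) = 37.5. Taking the right-of-VJ solution: W = (28.2, -34.4).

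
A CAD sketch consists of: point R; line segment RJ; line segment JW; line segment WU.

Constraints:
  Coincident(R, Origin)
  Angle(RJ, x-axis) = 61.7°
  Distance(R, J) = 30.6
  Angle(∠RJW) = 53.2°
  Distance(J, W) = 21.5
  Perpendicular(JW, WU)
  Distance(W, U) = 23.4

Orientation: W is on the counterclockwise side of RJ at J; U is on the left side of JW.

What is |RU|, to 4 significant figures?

3.356

R is at the origin; RJ runs at 61.7° with length 30.6, so J = 30.6·(cos 61.7°, sin 61.7°) = (14.51, 26.94). ∠RJW = 53.2°, so JW runs at 61.7° + (180° − 53.2°) = 188.5° from the x-axis; with |JW| = 21.5, W = J + 21.5·(cos 188.5°, sin 188.5°) = (-6.757, 23.76). JW is perpendicular to WU; with |WU| = 23.4 on the left of JW, U = W + 23.4·(0.1478, -0.9890) = (-3.298, 0.6217). Then |RU| = |U − R| = 3.356.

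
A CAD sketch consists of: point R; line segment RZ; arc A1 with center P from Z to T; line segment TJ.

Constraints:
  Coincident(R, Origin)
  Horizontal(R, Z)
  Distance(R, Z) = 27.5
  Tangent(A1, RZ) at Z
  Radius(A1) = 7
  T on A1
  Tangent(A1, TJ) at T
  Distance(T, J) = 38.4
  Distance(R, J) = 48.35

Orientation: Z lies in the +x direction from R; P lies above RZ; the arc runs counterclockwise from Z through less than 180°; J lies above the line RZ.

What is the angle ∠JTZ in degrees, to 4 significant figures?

122.8°

R is at the origin; R and Z share the same y with |RZ| = 27.5 and Z on the +x side, so Z = (27.50, 0.000). A1 meets RZ tangentially, so PZ is at right angles to RZ, so P = Z + (0, 7) = (27.50, 7.000). Since PT ⟂ TJ (tangency), |PJ| = √(7.0² + 38.4²) = 39.03 regardless of where T sits on A1. So J lies on both circle(R, 48.35) and circle(P, 39.03); the above-RZ intersection is J = (18.02, 44.87). T is the foot of the tangent from J: T = (33.88, 9.890).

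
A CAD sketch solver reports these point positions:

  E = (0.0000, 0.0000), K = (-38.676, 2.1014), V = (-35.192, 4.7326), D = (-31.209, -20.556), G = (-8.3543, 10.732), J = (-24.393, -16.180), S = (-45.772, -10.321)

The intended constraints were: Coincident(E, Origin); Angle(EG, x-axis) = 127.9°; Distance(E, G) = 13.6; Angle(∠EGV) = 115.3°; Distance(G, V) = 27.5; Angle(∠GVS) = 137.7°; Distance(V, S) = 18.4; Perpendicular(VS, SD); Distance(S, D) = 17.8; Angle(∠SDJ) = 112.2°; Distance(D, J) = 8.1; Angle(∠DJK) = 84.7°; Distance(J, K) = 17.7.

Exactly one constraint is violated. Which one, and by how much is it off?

Distance(J, K) = 17.7 — off by 5.50.

E = (0.00, 0.00) ✓; EG at 127.9° ✓; |EG| = 13.60 ✓; ∠EGV = 115.3° ✓; |GV| = 27.50 ✓; ∠GVS = 137.7° ✓; |VS| = 18.40 ✓; ∠(VS, SD) = 90.00° ✓; |SD| = 17.80 ✓; ∠SDJ = 112.2° ✓; |DJ| = 8.100 ✓; ∠DJK = 84.70° ✓; |JK| = 23.20 ✗.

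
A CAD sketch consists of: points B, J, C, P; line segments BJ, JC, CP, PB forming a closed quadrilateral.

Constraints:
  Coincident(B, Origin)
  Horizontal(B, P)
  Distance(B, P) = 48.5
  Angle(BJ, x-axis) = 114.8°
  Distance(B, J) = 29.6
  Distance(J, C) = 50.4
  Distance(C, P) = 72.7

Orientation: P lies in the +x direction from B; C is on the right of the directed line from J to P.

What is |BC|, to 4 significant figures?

30.72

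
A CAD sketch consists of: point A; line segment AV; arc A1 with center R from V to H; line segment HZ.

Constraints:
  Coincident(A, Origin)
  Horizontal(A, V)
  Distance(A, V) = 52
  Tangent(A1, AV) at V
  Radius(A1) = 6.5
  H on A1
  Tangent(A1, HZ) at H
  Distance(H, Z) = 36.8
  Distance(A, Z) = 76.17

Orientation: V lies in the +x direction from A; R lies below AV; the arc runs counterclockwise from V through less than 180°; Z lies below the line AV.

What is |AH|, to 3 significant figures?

47.2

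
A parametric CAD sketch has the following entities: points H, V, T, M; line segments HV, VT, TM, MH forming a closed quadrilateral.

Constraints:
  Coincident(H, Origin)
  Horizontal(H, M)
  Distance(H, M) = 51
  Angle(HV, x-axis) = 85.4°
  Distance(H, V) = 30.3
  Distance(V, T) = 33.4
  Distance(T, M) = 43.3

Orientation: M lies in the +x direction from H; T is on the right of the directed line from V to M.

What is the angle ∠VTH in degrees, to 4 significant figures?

61.22°

Checks: |VT| = 33.40 ✓; |TM| = 43.30 ✓.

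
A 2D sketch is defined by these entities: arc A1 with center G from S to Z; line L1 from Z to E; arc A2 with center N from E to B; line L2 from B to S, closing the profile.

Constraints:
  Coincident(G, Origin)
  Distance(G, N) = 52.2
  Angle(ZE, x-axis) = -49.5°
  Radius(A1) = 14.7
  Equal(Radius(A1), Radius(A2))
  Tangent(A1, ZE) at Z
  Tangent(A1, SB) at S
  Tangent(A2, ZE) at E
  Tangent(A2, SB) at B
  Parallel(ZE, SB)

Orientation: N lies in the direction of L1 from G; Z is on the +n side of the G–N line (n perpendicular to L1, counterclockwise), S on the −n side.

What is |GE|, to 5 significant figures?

54.230

The slot axis is L1's direction at -49.5°, so u = (cos -49.5°, sin -49.5°) = (0.64945, -0.76041) and n = (−sin -49.5°, cos -49.5°) = (0.76041, 0.64945). G is at the origin and N lies 52.2 along u from G, so N = 52.2·u = (33.901, -39.693). Tangency of A1 to both parallel lines with radius 14.7 puts Z and S at G ± 14.7·n: Z = (11.178, 9.5469), S = (-11.178, -9.5469). Equal radii place E and B the same way about N: E = N + 14.7·n = (45.079, -30.146), B = N − 14.7·n = (22.723, -49.240). Then |GE| = |E − G| = 54.230.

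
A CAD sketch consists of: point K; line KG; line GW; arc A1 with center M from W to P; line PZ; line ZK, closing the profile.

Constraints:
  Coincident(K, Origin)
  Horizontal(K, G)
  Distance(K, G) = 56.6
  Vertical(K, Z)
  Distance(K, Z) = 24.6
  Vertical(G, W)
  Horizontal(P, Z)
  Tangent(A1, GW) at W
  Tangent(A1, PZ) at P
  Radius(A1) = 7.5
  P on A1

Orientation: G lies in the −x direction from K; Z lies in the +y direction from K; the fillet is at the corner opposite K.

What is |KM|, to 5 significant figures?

51.992

K is at the origin; K and G share the same y with |KG| = 56.6 and G on the −x side, so G = (-56.600, 0.0000). KZ is vertical with |KZ| = 24.6 and Z on the +y side, so Z = (0.0000, 24.600). The virtual corner opposite K is at (-56.600, 24.600). The tangent condition forces MW to be normal to GW and A1 meets PZ tangentially, so MP is at right angles to PZ, with radius 7.5, so the center M sits 7.5 in from both sides at M = (-49.100, 17.100). Then |KM| = |M − K| = 51.992.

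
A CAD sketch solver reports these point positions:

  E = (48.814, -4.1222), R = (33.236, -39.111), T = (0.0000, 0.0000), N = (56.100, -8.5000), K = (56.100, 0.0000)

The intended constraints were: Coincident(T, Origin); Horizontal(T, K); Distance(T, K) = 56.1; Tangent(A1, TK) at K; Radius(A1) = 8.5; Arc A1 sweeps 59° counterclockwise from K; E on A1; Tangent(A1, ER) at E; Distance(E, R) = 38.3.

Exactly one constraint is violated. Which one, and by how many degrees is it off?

Tangent(A1, ER) at E — off by 7.00°.

T = (0.00, 0.00) ✓; T.y = 0.00, K.y = 0.00 ✓; |TK| = 56.10 ✓; ∠(NK, KT) = 90.00° ✓; |NK| = 8.500 ✓; bearing(N→E) − bearing(N→K) = 59.00° ✓; |NE| = 8.500 ✓; ∠(NE, ER) = 83.00° ✗; |ER| = 38.30 ✓.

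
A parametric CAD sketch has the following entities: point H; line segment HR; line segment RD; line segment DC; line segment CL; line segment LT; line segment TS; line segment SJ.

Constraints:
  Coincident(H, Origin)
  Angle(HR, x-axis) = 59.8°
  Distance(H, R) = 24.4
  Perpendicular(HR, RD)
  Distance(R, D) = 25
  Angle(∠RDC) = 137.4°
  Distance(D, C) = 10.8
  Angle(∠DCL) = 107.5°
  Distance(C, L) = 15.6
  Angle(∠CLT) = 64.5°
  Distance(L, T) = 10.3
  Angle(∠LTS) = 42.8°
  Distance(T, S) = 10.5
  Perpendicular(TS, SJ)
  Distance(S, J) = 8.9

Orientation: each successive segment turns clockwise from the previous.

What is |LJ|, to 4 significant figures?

3.504

∠LTS = 42.8° gives TS at -38.00° from the x-axis; with |TS| = 10.5, S = (30.88, -6.982). The perpendicularity gives SJ at right angles to TS, so SJ runs at -128.0°; with |SJ| = 8.9, J = (25.40, -14.00). Then |LJ| = |J − L| = 3.504.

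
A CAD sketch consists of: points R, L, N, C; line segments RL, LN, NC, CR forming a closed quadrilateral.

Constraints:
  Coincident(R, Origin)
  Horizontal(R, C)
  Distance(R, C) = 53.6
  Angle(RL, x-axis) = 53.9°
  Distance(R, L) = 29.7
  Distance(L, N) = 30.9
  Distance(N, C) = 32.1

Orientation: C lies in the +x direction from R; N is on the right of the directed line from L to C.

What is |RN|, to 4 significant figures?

23.12

Checks: |LN| = 30.90 ✓; |NC| = 32.10 ✓.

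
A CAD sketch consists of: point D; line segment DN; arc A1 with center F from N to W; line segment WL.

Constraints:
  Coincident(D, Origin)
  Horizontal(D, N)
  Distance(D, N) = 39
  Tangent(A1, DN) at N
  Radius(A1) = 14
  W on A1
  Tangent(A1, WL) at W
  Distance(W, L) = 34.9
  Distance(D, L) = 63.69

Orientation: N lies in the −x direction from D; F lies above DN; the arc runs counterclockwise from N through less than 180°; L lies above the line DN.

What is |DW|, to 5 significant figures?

31.828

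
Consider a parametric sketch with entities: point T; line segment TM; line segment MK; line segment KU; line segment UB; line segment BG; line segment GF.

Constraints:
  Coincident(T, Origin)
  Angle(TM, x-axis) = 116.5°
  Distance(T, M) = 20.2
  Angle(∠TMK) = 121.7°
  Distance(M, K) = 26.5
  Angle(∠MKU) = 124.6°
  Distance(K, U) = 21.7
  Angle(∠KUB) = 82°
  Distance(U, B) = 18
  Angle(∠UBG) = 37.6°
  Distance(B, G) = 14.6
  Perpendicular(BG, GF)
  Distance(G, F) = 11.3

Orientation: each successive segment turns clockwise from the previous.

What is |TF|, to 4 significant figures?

49.87

T is at the origin; TM runs at 116.5° with length 20.2, so M = (-9.013, 18.08). ∠TMK = 121.7° gives MK at 58.20° from the x-axis; with |MK| = 26.5, K = (4.951, 40.60). ∠MKU = 124.6° gives KU at 2.800° from the x-axis; with |KU| = 21.7, U = (26.63, 41.66). ∠KUB = 82.0° gives UB at -95.20° from the x-axis; with |UB| = 18.0, B = (24.99, 23.73). ∠UBG = 37.6° gives BG at 122.4° from the x-axis; with |BG| = 14.6, G = (17.17, 36.06). BG is perpendicular to GF, so GF runs at 32.40°; with |GF| = 11.3, F = (26.71, 42.12). Then |TF| = |F − T| = 49.87.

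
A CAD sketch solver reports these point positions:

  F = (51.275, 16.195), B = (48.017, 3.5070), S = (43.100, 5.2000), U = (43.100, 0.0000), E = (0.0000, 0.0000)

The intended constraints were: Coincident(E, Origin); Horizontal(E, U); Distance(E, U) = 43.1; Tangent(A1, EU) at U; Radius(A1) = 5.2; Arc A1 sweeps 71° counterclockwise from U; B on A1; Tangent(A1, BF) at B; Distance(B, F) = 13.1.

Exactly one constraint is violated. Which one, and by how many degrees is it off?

Tangent(A1, BF) at B — off by 4.60°.

E = (0.00, 0.00) ✓; E.y = 0.00, U.y = 0.00 ✓; |EU| = 43.10 ✓; ∠(SU, UE) = 90.00° ✓; |SU| = 5.200 ✓; bearing(S→B) − bearing(S→U) = 71.00° ✓; |SB| = 5.200 ✓; ∠(SB, BF) = 85.40° ✗; |BF| = 13.10 ✓.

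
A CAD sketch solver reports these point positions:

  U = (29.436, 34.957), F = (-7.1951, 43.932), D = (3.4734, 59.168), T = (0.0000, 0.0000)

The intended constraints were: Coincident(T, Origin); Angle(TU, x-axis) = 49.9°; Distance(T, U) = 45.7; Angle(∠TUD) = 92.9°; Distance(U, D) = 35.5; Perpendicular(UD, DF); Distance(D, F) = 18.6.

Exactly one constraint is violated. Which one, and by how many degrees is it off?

Perpendicular(UD, DF) — off by 8.00°.

T = (0.00, 0.00) ✓; TU at 49.90° ✓; |TU| = 45.70 ✓; ∠TUD = 92.90° ✓; |UD| = 35.50 ✓; ∠(UD, DF) = 98.00° ✗; |DF| = 18.60 ✓.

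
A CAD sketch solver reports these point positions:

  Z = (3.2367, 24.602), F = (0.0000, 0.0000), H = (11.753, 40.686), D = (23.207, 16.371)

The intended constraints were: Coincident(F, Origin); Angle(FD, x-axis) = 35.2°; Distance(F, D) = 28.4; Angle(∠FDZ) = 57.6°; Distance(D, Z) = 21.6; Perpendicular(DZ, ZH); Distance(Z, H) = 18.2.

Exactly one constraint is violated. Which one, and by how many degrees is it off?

Perpendicular(DZ, ZH) — off by 5.50°.

F = (0.00, 0.00) ✓; FD at 35.20° ✓; |FD| = 28.40 ✓; ∠FDZ = 57.60° ✓; |DZ| = 21.60 ✓; ∠(DZ, ZH) = 95.50° ✗; |ZH| = 18.20 ✓.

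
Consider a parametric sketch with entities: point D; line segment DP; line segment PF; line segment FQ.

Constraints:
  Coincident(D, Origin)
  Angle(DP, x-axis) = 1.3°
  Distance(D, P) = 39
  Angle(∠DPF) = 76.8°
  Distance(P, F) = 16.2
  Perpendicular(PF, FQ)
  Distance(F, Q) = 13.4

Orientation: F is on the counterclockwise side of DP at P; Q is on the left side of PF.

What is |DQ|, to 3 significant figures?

25.6

∠DPF = 76.8°, so PF runs at 1.3° + (180° − 76.8°) = 104° from the x-axis; with |PF| = 16.2, F = P + 16.2·(cos 104°, sin 104°) = (34.9, 16.6). The perpendicularity gives FQ at right angles to PF; with |FQ| = 13.4 on the left of PF, Q = F + 13.4·(-0.968, -0.250) = (22.0, 13.2). Then |DQ| = |Q − D| = 25.6.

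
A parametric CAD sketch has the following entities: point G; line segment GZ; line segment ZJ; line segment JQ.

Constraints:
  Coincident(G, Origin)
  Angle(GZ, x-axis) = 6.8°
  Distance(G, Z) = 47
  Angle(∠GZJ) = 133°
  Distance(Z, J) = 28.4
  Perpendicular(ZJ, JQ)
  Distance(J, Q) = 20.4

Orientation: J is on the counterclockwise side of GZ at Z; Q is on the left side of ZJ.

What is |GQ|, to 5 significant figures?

62.048

G is at the origin; GZ runs at 6.8° with length 47.0, so Z = 47.0·(cos 6.8°, sin 6.8°) = (46.669, 5.5650). ∠GZJ = 133.0°, so ZJ runs at 6.8° + (180° − 133.0°) = 53.800° from the x-axis; with |ZJ| = 28.4, J = Z + 28.4·(cos 53.800°, sin 53.800°) = (63.443, 28.483). ZJ is perpendicular to JQ; with |JQ| = 20.4 on the left of ZJ, Q = J + 20.4·(-0.80696, 0.59061) = (46.981, 40.531). Then |GQ| = |Q − G| = 62.048.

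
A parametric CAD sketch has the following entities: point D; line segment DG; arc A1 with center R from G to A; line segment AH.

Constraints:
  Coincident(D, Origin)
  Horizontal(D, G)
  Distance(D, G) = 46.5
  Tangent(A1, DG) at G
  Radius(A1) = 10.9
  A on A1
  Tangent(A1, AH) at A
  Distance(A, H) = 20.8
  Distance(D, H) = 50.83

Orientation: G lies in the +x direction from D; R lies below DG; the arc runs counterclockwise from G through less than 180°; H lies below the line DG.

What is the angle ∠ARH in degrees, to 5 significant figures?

62.344°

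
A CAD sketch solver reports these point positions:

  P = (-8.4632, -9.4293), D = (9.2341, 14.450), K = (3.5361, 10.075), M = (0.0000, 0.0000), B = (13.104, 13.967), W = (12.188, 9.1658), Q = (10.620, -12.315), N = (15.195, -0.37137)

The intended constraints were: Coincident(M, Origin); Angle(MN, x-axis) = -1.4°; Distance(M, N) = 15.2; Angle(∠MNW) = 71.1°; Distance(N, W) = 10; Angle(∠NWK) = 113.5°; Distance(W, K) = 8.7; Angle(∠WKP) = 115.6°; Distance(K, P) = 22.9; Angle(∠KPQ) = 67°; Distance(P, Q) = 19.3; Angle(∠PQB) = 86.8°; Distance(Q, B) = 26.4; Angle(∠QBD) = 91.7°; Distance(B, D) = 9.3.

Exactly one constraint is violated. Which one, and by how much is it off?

Distance(B, D) = 9.3 — off by 5.40.

M = (0.00, 0.00) ✓; MN at -1.400° ✓; |MN| = 15.20 ✓; ∠MNW = 71.10° ✓; |NW| = 10.00 ✓; ∠NWK = 113.5° ✓; |WK| = 8.700 ✓; ∠WKP = 115.6° ✓; |KP| = 22.90 ✓; ∠KPQ = 67.00° ✓; |PQ| = 19.30 ✓; ∠PQB = 86.80° ✓; |QB| = 26.40 ✓; ∠QBD = 91.72° ✓; |BD| = 3.900 ✗.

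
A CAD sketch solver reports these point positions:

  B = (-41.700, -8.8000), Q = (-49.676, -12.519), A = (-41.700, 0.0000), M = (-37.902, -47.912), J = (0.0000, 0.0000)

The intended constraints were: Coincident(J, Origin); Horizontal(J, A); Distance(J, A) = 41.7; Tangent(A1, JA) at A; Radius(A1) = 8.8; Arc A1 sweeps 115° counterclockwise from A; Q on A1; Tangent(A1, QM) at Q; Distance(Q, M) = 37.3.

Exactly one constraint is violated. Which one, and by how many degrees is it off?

Tangent(A1, QM) at Q — off by 6.60°.

J = (0.00, 0.00) ✓; J.y = 0.00, A.y = 0.00 ✓; |JA| = 41.70 ✓; ∠(BA, AJ) = 90.00° ✓; |BA| = 8.800 ✓; bearing(B→Q) − bearing(B→A) = 115.0° ✓; |BQ| = 8.800 ✓; ∠(BQ, QM) = 96.60° ✗; |QM| = 37.30 ✓.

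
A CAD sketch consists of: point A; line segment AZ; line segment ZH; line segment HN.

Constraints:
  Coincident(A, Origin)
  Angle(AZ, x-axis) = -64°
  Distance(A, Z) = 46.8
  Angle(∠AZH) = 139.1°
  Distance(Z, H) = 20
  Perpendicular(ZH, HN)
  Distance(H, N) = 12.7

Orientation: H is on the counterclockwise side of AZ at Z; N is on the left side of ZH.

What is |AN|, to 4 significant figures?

58.21

∠AZH = 139.1°, so ZH runs at -64.0° + (180° − 139.1°) = -23.10° from the x-axis; with |ZH| = 20.0, H = Z + 20.0·(cos -23.10°, sin -23.10°) = (38.91, -49.91). ZH ⟂ HN; with |HN| = 12.7 on the left of ZH, N = H + 12.7·(0.3923, 0.9198) = (43.89, -38.23). Then |AN| = |N − A| = 58.21.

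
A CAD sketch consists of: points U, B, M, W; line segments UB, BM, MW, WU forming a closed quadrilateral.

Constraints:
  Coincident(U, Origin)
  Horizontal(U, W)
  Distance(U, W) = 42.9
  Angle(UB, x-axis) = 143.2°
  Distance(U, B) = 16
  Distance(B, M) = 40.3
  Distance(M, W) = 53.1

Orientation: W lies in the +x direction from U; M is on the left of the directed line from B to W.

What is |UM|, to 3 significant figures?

43.6

Checks: |BM| = 40.30 ✓; |MW| = 53.10 ✓.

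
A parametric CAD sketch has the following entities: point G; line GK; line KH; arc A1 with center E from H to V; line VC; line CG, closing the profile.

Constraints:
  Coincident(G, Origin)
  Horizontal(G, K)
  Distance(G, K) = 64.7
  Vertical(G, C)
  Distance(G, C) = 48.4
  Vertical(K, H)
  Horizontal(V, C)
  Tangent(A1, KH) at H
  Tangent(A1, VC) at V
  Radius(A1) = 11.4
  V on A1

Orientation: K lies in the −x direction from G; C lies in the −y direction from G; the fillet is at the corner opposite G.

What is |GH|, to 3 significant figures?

74.5

The virtual corner opposite G is at (-64.7, -48.4). Since A1 is tangent to KH there, EH ⟂ KH and the tangent condition forces EV to be normal to VC, with radius 11.4, so the center E sits 11.4 in from both sides at E = (-53.3, -37.0). That places the tangent points at H = (-64.7, -37.0) on KH and V = (-53.3, -48.4) on VC. Then |GH| = |H − G| = 74.5.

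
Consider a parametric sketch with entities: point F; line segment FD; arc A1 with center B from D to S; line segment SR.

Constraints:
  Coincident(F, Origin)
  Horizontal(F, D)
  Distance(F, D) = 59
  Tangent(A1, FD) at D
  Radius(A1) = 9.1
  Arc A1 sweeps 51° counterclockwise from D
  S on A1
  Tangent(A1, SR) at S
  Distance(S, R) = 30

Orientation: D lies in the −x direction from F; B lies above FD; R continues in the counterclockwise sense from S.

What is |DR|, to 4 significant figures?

37.23

F is at the origin; FD is horizontal with |FD| = 59.0 and D on the −x side, so D = (-59.00, 0.000). A1 meets FD tangentially, so BD is at right angles to FD, so B = D + (0, 9.1) = (-59.00, 9.100). On A1, D sits at bearing -90° from B; a 51° counterclockwise sweep puts S at bearing -39°, so S = B + 9.1·(cos -39°, sin -39°) = (-51.93, 3.373). A1 meets SR tangentially, so BS is at right angles to SR, so SR runs along (−sin -39°, cos -39°); with |SR| = 30.0, R = (-33.05, 26.69). Then |DR| = |R − D| = 37.23.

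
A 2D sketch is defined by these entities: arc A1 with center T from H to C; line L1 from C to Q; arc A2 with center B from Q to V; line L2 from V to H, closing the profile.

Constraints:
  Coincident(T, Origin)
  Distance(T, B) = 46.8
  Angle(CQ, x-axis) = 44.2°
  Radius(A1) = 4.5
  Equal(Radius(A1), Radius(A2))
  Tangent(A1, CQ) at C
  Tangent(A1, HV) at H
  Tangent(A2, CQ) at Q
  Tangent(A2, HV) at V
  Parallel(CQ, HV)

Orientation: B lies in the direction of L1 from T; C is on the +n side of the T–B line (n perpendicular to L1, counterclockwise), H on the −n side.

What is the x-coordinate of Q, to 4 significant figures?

30.41

Tangency of A1 to both parallel lines with radius 4.5 puts C and H at T ± 4.5·n: C = (-3.137, 3.226), H = (3.137, -3.226). Equal radii place Q and V the same way about B: Q = B + 4.5·n = (30.41, 35.85), V = B − 4.5·n = (36.69, 29.40). So Q.x = 30.41.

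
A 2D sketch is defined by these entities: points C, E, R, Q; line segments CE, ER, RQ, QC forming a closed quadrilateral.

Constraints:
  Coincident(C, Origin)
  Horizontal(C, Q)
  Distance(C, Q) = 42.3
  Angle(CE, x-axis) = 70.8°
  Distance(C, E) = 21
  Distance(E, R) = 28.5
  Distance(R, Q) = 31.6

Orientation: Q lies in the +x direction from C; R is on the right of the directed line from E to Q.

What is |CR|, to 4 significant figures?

14.39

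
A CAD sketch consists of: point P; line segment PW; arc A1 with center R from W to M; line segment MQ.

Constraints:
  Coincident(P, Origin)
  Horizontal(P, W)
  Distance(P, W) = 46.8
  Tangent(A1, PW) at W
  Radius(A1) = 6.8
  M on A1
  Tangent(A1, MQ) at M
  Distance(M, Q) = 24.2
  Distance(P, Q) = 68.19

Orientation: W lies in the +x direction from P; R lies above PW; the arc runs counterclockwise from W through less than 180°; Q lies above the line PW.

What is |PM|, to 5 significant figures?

53.133

P is at the origin; P and W share the same y with |PW| = 46.8 and W on the +x side, so W = (46.800, 0.0000). Tangency of A1 to PW means the radius RW is perpendicular to PW, so R = W + (0, 6.8) = (46.800, 6.8000). Since RM ⟂ MQ (tangency), |RQ| = √(6.8² + 24.2²) = 25.137 regardless of where M sits on A1. So Q lies on both circle(P, 68.19) and circle(R, 25.137); the above-PW intersection is Q = (63.046, 25.982). M is the foot of the tangent from Q: M = (52.984, 3.9727).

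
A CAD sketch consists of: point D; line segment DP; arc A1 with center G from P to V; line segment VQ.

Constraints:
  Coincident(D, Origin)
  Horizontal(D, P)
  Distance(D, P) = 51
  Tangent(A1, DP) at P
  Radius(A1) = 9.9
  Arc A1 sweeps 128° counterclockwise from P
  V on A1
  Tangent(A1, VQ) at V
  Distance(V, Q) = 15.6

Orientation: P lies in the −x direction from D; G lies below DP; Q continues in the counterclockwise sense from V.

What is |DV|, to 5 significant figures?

60.938

D is at the origin; D and P share the same y with |DP| = 51.0 and P on the −x side, so P = (-51.000, 0.0000). The tangent condition forces GP to be normal to DP, so G = P + (0, -9.9) = (-51.000, -9.9000). On A1, P sits at bearing 90° from G; a 128° counterclockwise sweep puts V at bearing 218°, so V = G + 9.9·(cos 218°, sin 218°) = (-58.801, -15.995). Then |DV| = |V − D| = 60.938.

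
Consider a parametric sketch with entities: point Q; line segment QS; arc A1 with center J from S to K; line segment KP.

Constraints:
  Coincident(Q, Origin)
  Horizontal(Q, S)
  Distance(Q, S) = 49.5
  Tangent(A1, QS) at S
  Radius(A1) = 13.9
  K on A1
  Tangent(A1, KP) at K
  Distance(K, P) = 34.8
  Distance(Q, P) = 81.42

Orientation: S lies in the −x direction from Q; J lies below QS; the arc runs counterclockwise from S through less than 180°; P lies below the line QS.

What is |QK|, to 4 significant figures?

64.63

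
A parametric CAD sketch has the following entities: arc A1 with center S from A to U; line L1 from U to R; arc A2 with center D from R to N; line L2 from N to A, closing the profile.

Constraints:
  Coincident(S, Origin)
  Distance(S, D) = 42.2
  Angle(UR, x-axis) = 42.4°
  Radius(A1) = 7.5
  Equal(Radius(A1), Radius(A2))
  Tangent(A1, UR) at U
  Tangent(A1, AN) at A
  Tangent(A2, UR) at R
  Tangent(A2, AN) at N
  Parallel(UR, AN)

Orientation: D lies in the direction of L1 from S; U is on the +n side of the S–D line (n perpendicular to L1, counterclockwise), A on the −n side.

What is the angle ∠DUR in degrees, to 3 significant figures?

10.1°

The slot axis is L1's direction at 42.4°, so u = (cos 42.4°, sin 42.4°) = (0.738, 0.674) and n = (−sin 42.4°, cos 42.4°) = (-0.674, 0.738). S is at the origin and D lies 42.2 along u from S, so D = 42.2·u = (31.2, 28.5). Tangency of A1 to both parallel lines with radius 7.5 puts U and A at S ± 7.5·n: U = (-5.06, 5.54), A = (5.06, -5.54). Equal radii place R and N the same way about D: R = D + 7.5·n = (26.1, 34.0), N = D − 7.5·n = (36.2, 22.9). Then cos ∠DUR = UD·UR / (|UD||UR|), giving 10.1°.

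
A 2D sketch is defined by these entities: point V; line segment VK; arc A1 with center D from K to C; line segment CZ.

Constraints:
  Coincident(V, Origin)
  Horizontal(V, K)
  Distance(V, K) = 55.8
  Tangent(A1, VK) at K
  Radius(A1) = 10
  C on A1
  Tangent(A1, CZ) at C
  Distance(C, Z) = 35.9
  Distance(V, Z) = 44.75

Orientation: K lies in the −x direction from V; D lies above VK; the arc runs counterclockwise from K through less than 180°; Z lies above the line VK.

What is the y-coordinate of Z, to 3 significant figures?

34.9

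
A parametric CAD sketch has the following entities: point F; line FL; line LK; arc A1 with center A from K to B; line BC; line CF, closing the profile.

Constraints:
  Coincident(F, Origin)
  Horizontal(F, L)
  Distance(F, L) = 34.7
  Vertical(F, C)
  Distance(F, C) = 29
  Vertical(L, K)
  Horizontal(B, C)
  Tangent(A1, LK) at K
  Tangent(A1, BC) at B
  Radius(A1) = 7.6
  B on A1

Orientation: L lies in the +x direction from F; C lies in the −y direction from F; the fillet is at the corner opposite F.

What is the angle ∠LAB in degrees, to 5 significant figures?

160.45°

F is at the origin; F and L share the same y with |FL| = 34.7 and L on the +x side, so L = (34.700, 0.0000). F and C share the same x with |FC| = 29.0 and C on the −y side, so C = (0.0000, -29.000). The virtual corner opposite F is at (34.700, -29.000). The tangent condition forces AK to be normal to LK and tangency of A1 to BC means the radius AB is perpendicular to BC, with radius 7.6, so the center A sits 7.6 in from both sides at A = (27.100, -21.400). That places the tangent points at K = (34.700, -21.400) on LK and B = (27.100, -29.000) on BC. Then cos ∠LAB = AL·AB / (|AL||AB|), giving 160.45°.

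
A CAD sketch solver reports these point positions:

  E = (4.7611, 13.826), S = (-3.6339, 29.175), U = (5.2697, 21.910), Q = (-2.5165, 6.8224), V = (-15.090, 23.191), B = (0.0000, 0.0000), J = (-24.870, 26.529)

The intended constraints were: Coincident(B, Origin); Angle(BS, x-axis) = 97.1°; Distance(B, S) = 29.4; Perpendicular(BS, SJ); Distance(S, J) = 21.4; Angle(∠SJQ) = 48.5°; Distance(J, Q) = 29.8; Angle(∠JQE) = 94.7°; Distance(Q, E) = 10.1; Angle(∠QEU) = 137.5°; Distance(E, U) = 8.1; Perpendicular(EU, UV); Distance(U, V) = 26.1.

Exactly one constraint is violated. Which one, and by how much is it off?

Distance(U, V) = 26.1 — off by 5.70.

B = (0.00, 0.00) ✓; BS at 97.10° ✓; |BS| = 29.40 ✓; ∠(BS, SJ) = 90.00° ✓; |SJ| = 21.40 ✓; ∠SJQ = 48.50° ✓; |JQ| = 29.80 ✓; ∠JQE = 94.70° ✓; |QE| = 10.10 ✓; ∠QEU = 137.5° ✓; |EU| = 8.100 ✓; ∠(EU, UV) = 90.00° ✓; |UV| = 20.40 ✗.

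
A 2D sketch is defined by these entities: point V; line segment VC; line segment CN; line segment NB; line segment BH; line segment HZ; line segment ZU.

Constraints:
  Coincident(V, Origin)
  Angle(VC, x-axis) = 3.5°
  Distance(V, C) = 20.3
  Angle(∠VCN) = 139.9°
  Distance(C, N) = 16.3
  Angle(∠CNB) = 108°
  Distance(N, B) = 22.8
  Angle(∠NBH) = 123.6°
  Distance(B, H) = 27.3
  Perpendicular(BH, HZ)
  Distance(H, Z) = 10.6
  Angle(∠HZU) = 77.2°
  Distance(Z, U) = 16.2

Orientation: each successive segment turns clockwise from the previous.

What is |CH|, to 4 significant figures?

43.55

V is at the origin; VC runs at 3.5° with length 20.3, so C = (20.26, 1.239). ∠VCN = 139.9° gives CN at -36.60° from the x-axis; with |CN| = 16.3, N = (33.35, -8.479). ∠CNB = 108.0° gives NB at -108.6° from the x-axis; with |NB| = 22.8, B = (26.08, -30.09). ∠NBH = 123.6° gives BH at -165.0° from the x-axis; with |BH| = 27.3, H = (-0.2940, -37.15). Then |CH| = |H − C| = 43.55.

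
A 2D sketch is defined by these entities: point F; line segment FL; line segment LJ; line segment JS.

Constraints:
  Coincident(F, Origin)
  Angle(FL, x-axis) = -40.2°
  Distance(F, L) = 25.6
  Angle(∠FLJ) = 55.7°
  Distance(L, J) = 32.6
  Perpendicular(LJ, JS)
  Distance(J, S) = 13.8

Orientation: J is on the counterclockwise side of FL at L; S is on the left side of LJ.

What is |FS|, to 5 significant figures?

19.603

F is at the origin; FL runs at -40.2° with length 25.6, so L = 25.6·(cos -40.2°, sin -40.2°) = (19.553, -16.524). ∠FLJ = 55.7°, so LJ runs at -40.2° + (180° − 55.7°) = 84.100° from the x-axis; with |LJ| = 32.6, J = L + 32.6·(cos 84.100°, sin 84.100°) = (22.904, 15.904). LJ is perpendicular to JS; with |JS| = 13.8 on the left of LJ, S = J + 13.8·(-0.99470, 0.10279) = (9.1773, 17.322). Then |FS| = |S − F| = 19.603.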